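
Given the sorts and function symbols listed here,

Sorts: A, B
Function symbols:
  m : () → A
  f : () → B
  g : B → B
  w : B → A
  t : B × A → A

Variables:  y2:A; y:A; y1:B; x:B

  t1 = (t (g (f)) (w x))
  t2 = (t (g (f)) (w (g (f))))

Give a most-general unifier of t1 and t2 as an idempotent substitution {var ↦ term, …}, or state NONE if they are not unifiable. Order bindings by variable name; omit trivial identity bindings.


{x ↦ (g (f))}


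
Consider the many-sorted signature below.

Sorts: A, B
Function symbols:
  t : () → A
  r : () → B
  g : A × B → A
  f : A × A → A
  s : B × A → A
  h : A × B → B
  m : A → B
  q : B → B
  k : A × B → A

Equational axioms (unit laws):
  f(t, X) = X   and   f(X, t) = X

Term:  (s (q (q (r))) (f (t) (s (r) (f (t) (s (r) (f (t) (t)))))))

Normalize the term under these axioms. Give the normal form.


normal form = (s (q (q (r))) (s (r) (s (r) (t))))

1. (s (q (q (r))) (f (t) (s (r) (f (t) (s (r) (f (t) (t)))))))  →  (s (q (q (r))) (s (r) (f (t) (s (r) (f (t) (t))))))
2. (s (q (q (r))) (s (r) (f (t) (s (r) (f (t) (t))))))  →  (s (q (q (r))) (s (r) (s (r) (f (t) (t)))))
3. (s (q (q (r))) (s (r) (s (r) (f (t) (t)))))  →  (s (q (q (r))) (s (r) (s (r) (t))))


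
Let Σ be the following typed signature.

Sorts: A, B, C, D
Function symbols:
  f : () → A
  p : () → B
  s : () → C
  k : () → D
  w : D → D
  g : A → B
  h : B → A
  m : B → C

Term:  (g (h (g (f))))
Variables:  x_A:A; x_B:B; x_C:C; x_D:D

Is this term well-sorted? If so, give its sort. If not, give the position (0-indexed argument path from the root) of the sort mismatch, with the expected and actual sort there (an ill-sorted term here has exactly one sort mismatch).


well-sorted; sort = B

      (f) : A
    (g (f)) : B
  (h (g (f))) : A
(g (h (g (f)))) : B


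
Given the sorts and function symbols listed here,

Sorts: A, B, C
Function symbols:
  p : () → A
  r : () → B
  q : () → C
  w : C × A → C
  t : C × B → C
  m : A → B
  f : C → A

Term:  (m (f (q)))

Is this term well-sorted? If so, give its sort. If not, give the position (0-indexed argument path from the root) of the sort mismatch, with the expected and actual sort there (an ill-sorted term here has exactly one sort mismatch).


well-sorted; sort = B

    (q) : C
  (f (q)) : A
(m (f (q))) : B


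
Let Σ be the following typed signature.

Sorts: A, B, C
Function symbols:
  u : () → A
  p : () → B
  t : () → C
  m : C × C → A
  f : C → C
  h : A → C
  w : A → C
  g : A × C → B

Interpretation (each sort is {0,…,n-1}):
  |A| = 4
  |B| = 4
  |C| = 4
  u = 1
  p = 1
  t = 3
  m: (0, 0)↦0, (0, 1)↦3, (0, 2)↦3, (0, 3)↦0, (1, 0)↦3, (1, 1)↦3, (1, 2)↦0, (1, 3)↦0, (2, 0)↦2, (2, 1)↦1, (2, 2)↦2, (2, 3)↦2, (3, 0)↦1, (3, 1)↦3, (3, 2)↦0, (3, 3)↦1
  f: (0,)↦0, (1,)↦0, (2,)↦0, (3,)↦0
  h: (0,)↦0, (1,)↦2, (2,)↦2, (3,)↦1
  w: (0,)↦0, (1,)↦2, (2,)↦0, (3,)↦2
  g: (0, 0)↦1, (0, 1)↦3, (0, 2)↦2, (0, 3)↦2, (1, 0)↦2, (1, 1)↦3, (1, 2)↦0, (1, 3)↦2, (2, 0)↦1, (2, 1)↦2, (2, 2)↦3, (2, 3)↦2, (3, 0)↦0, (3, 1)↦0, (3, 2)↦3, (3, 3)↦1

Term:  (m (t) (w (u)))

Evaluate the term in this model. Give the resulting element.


value = 0

  t = 3
  u = 1
  (w (u)) = w(1,) = 2
  (m (t) (w (u))) = m(3, 2) = 0


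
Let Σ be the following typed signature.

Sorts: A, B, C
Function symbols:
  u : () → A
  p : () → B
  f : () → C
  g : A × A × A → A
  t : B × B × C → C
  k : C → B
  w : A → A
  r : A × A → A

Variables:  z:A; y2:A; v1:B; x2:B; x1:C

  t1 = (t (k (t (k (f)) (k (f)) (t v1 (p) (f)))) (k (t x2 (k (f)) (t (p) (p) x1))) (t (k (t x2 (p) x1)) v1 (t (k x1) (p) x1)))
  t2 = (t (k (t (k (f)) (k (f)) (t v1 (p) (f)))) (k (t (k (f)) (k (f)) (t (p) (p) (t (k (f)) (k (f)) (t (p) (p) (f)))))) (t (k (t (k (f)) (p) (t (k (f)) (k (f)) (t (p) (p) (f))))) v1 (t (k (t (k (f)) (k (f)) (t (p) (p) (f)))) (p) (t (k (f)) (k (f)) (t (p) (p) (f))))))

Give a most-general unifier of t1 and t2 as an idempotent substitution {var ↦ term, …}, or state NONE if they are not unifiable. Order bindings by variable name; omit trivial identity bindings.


{x1 ↦ (t (k (f)) (k (f)) (t (p) (p) (f))), x2 ↦ (k (f))}


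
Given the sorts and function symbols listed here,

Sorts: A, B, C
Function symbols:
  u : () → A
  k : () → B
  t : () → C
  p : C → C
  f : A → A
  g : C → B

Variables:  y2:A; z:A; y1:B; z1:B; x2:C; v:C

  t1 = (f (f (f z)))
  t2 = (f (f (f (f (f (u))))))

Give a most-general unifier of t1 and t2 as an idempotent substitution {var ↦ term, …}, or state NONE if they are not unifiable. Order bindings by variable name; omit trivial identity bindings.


{z ↦ (f (f (u)))}


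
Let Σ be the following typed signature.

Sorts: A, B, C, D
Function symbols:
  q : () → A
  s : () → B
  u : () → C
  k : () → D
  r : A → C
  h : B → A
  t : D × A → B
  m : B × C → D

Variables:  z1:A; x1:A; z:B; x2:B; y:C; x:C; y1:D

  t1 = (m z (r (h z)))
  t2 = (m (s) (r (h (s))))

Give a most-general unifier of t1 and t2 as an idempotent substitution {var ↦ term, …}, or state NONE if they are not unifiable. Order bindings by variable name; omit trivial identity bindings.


{z ↦ (s)}


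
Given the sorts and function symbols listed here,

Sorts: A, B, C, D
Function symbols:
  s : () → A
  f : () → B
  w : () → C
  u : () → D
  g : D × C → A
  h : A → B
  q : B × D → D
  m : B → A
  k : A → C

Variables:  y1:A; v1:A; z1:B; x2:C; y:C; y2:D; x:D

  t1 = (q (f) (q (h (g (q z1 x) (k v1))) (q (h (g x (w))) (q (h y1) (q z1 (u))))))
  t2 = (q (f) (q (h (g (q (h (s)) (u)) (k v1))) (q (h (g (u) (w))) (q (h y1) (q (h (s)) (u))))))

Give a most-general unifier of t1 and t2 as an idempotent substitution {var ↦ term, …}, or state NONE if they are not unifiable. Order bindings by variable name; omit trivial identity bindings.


{x ↦ (u), z1 ↦ (h (s))}


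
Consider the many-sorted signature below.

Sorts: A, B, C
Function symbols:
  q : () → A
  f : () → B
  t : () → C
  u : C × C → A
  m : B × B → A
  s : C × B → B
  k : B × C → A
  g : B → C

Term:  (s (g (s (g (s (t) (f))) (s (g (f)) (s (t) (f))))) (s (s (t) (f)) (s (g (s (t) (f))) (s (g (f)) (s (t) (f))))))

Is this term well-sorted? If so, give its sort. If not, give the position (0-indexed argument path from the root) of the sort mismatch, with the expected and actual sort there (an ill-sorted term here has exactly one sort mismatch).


          (t) : C
          (f) : B
        (s (t) (f)) : B
      (g (s (t) (f))) : C
          (f) : B
        (g (f)) : C
          (t) : C
          (f) : B
        (s (t) (f)) : B
      (s (g (f)) (s (t) (f))) : B
    (s (g (s (t) (f))) (s (g (f)) (s (t) (f)))) : B
  (g (s (g (s (t) (f))) (s (g (f)) (s (t) (f))))) : C
      (t) : C
      (f) : B
    (s (t) (f)) : B
          (t) : C
          (f) : B
        (s (t) (f)) : B
      (g (s (t) (f))) : C
          (f) : B
        (g (f)) : C
          (t) : C
          (f) : B
        (s (t) (f)) : B
      (s (g (f)) (s (t) (f))) : B
    (s (g (s (t) (f))) (s (g (f)) (s (t) (f)))) : B
  (s (s (t) (f)) (s (g (s (t) (f))) (s (g (f)) (s (t) (f))))) : ✗ arg 0 at [1, 0] has sort B, expected C

ill-sorted at position [1, 0]: expected C, got B


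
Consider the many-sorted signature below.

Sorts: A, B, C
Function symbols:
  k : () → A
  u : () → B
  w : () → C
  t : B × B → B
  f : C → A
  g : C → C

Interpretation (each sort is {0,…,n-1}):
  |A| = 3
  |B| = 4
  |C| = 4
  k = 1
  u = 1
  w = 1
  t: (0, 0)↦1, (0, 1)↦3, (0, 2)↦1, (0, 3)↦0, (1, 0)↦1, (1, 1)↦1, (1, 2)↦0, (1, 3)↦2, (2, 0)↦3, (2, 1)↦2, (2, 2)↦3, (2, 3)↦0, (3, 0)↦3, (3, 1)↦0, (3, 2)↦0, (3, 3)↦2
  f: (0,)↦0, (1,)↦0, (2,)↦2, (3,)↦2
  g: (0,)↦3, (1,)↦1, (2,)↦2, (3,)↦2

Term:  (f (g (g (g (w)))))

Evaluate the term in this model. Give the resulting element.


value = 0

  w = 1
  (g (w)) = g(1,) = 1
  (g (g (w))) = g(1,) = 1
  (g (g (g (w)))) = g(1,) = 1
  (f (g (g (g (w))))) = f(1,) = 0


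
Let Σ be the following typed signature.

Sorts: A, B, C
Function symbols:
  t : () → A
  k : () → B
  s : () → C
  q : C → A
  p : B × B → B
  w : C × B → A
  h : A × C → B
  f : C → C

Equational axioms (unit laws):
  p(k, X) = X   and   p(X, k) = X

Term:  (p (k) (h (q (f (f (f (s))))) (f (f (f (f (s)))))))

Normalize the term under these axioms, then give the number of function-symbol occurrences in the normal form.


size = 11

1. (p (k) (h (q (f (f (f (s))))) (f (f (f (f (s)))))))  →  (h (q (f (f (f (s))))) (f (f (f (f (s))))))
normal form: (h (q (f (f (f (s))))) (f (f (f (f (s))))))


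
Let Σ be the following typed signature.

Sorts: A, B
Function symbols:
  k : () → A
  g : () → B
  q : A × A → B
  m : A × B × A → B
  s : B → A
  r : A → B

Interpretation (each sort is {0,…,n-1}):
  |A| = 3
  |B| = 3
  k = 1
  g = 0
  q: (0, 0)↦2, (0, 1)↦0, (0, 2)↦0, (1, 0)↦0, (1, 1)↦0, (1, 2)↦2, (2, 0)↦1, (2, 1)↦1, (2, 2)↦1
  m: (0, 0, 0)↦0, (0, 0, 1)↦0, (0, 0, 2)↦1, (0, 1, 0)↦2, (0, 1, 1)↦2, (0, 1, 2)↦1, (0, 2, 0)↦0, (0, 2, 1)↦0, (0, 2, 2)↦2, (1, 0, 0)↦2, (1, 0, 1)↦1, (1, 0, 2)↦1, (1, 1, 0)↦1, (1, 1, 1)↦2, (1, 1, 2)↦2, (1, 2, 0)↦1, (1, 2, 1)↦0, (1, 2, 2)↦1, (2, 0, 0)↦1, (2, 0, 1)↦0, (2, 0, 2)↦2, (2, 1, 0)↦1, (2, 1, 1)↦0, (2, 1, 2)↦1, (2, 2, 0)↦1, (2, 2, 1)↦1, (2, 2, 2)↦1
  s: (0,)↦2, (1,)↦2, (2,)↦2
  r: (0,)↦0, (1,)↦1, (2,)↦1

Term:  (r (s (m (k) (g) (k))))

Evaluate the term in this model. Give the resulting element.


  k = 1
  g = 0
  k = 1
  (m (k) (g) (k)) = m(1, 0, 1) = 1
  (s (m (k) (g) (k))) = s(1,) = 2
  (r (s (m (k) (g) (k)))) = r(2,) = 1

value = 1


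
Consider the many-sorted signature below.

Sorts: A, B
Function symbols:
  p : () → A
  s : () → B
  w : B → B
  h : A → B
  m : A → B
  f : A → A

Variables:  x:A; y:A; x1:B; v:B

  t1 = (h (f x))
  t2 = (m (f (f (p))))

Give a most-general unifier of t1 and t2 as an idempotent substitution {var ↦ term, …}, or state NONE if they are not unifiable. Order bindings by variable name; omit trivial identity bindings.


NONE (not unifiable)

head clash or occurs-check failure — not unifiable


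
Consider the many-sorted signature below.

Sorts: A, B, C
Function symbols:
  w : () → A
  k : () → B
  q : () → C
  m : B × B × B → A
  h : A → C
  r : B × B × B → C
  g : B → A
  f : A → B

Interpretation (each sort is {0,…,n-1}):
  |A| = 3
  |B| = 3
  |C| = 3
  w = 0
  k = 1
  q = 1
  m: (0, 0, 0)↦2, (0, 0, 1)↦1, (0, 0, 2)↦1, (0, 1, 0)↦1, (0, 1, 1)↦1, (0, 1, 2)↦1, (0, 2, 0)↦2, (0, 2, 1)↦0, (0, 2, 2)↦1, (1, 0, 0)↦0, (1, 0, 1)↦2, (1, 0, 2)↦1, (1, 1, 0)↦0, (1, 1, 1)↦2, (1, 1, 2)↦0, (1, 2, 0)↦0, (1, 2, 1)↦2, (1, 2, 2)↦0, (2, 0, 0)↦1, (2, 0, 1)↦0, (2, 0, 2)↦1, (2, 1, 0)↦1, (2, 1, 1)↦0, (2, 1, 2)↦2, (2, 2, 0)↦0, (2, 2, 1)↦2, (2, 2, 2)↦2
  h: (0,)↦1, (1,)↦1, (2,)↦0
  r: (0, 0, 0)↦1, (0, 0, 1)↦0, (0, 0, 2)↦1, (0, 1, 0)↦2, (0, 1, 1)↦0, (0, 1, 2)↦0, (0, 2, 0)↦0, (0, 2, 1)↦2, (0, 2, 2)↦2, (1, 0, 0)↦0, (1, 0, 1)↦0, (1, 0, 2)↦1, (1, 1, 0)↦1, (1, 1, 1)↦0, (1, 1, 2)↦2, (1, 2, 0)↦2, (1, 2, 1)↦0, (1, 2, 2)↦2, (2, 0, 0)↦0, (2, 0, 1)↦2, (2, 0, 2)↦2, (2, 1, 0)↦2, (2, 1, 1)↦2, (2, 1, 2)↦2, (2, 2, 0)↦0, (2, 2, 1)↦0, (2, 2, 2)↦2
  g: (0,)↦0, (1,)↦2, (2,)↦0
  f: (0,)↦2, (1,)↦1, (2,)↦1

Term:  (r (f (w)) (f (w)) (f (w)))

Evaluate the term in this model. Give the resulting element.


  w = 0
  (f (w)) = f(0,) = 2
  w = 0
  (f (w)) = f(0,) = 2
  w = 0
  (f (w)) = f(0,) = 2
  (r (f (w)) (f (w)) (f (w))) = r(2, 2, 2) = 2

value = 2


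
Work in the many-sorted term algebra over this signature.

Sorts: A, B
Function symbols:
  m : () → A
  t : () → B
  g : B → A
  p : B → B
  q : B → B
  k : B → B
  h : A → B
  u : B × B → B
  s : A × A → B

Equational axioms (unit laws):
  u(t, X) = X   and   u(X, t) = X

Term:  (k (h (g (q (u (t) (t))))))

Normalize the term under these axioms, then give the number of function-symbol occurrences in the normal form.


size = 5

1. (k (h (g (q (u (t) (t))))))  →  (k (h (g (q (t)))))
normal form: (k (h (g (q (t)))))


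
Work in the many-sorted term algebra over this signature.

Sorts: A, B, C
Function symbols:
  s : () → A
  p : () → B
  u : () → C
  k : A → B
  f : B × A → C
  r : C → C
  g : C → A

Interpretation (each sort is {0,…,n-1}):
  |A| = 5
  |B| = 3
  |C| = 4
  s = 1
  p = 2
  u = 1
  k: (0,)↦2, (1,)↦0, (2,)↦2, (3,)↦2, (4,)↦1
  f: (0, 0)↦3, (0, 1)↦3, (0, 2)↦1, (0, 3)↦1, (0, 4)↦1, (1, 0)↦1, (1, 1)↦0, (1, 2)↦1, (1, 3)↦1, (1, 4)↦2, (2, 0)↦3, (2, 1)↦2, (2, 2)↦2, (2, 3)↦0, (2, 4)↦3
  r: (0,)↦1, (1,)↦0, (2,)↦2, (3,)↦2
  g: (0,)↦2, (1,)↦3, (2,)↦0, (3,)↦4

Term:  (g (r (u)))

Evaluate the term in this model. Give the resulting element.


  u = 1
  (r (u)) = r(1,) = 0
  (g (r (u))) = g(0,) = 2

value = 2


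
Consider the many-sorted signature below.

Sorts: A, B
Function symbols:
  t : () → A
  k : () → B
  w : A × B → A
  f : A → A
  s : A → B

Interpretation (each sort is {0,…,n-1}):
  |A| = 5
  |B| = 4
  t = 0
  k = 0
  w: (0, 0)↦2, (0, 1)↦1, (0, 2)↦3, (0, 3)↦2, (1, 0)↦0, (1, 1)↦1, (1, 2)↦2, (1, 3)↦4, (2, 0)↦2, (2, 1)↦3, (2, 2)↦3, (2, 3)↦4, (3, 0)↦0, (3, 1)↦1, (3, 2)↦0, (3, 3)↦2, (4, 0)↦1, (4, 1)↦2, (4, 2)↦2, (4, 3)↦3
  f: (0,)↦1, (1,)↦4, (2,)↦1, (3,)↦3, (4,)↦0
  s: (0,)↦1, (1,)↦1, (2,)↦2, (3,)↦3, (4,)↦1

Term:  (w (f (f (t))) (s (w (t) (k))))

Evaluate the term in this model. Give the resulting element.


  t = 0
  (f (t)) = f(0,) = 1
  (f (f (t))) = f(1,) = 4
  t = 0
  k = 0
  (w (t) (k)) = w(0, 0) = 2
  (s (w (t) (k))) = s(2,) = 2
  (w (f (f (t))) (s (w (t) (k)))) = w(4, 2) = 2

value = 2


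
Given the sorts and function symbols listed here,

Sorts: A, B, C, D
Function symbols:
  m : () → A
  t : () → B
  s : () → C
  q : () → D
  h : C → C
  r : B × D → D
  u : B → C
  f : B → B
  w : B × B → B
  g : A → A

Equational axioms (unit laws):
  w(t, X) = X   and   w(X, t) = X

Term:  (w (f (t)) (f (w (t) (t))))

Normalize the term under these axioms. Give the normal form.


normal form = (w (f (t)) (f (t)))

1. (w (f (t)) (f (w (t) (t))))  →  (w (f (t)) (f (t)))


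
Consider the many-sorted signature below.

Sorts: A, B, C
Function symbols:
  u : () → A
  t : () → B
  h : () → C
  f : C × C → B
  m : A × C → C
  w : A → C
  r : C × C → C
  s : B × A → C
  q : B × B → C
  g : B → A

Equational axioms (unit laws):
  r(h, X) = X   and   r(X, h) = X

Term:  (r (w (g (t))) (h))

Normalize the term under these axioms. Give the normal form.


normal form = (w (g (t)))

1. (r (w (g (t))) (h))  →  (w (g (t)))


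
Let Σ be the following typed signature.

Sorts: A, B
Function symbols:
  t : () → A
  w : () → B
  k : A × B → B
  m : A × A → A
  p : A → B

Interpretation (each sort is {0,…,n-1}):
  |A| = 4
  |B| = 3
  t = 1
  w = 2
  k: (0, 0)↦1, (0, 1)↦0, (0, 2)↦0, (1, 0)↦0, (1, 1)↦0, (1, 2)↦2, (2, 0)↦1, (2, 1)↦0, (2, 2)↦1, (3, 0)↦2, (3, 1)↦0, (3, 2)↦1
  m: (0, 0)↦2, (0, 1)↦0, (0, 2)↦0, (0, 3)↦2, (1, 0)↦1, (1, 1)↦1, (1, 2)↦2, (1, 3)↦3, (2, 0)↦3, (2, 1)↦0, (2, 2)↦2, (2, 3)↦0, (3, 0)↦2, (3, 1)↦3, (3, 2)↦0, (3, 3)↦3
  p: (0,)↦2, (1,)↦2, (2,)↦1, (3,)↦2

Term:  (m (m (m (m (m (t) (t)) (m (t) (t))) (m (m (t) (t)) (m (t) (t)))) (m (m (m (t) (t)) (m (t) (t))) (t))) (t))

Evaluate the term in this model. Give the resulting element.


  t = 1
  t = 1
  (m (t) (t)) = m(1, 1) = 1
  t = 1
  t = 1
  (m (t) (t)) = m(1, 1) = 1
  (m (m (t) (t)) (m (t) (t))) = m(1, 1) = 1
  t = 1
  t = 1
  (m (t) (t)) = m(1, 1) = 1
  t = 1
  t = 1
  (m (t) (t)) = m(1, 1) = 1
  (m (m (t) (t)) (m (t) (t))) = m(1, 1) = 1
  (m (m (m (t) (t)) (m (t) (t))) (m (m (t) (t)) (m (t) (t)))) = m(1, 1) = 1
  t = 1
  t = 1
  (m (t) (t)) = m(1, 1) = 1
  t = 1
  t = 1
  (m (t) (t)) = m(1, 1) = 1
  (m (m (t) (t)) (m (t) (t))) = m(1, 1) = 1
  t = 1
  (m (m (m (t) (t)) (m (t) (t))) (t)) = m(1, 1) = 1
  (m (m (m (m (t) (t)) (m (t) (t))) (m (m (t) (t)) (m (t) (t)))) (m (m (m (t) (t)) (m (t) (t))) (t))) = m(1, 1) = 1
  t = 1
  (m (m (m (m (m (t) (t)) (m (t) (t))) (m (m (t) (t)) (m (t) (t)))) (m (m (m (t) (t)) (m (t) (t))) (t))) (t)) = m(1, 1) = 1

value = 1


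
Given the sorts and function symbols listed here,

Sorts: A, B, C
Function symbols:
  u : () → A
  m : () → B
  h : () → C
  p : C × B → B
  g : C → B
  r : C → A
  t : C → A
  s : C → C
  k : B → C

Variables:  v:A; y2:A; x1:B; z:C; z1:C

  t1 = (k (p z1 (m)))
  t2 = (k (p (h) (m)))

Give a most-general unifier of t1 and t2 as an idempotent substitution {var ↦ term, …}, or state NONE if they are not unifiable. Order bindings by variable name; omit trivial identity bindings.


{z1 ↦ (h)}


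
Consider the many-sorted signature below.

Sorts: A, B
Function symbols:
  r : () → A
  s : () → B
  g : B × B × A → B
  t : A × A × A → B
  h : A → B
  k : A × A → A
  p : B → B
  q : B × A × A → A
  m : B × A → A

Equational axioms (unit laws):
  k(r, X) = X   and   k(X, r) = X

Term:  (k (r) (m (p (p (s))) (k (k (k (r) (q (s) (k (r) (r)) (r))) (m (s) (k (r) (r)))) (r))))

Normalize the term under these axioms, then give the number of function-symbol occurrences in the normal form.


size = 12

1. (k (r) (m (p (p (s))) (k (k (k (r) (q (s) (k (r) (r)) (r))) (m (s) (k (r) (r)))) (r))))  →  (m (p (p (s))) (k (k (k (r) (q (s) (k (r) (r)) (r))) (m (s) (k (r) (r)))) (r)))
2. (m (p (p (s))) (k (k (k (r) (q (s) (k (r) (r)) (r))) (m (s) (k (r) (r)))) (r)))  →  (m (p (p (s))) (k (k (r) (q (s) (k (r) (r)) (r))) (m (s) (k (r) (r)))))
3. (m (p (p (s))) (k (k (r) (q (s) (k (r) (r)) (r))) (m (s) (k (r) (r)))))  →  (m (p (p (s))) (k (q (s) (k (r) (r)) (r)) (m (s) (k (r) (r)))))
4. (m (p (p (s))) (k (q (s) (k (r) (r)) (r)) (m (s) (k (r) (r)))))  →  (m (p (p (s))) (k (q (s) (r) (r)) (m (s) (k (r) (r)))))
5. (m (p (p (s))) (k (q (s) (r) (r)) (m (s) (k (r) (r)))))  →  (m (p (p (s))) (k (q (s) (r) (r)) (m (s) (r))))
normal form: (m (p (p (s))) (k (q (s) (r) (r)) (m (s) (r))))


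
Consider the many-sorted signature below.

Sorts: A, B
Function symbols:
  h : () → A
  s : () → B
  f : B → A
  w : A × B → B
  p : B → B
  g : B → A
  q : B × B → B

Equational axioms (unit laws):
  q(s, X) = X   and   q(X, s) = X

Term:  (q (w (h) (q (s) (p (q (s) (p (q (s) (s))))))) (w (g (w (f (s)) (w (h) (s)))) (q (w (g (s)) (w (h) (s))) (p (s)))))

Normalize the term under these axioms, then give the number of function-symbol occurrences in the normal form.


size = 23

1. (q (w (h) (q (s) (p (q (s) (p (q (s) (s))))))) (w (g (w (f (s)) (w (h) (s)))) (q (w (g (s)) (w (h) (s))) (p (s)))))  →  (q (w (h) (p (q (s) (p (q (s) (s)))))) (w (g (w (f (s)) (w (h) (s)))) (q (w (g (s)) (w (h) (s))) (p (s)))))
2. (q (w (h) (p (q (s) (p (q (s) (s)))))) (w (g (w (f (s)) (w (h) (s)))) (q (w (g (s)) (w (h) (s))) (p (s)))))  →  (q (w (h) (p (p (q (s) (s))))) (w (g (w (f (s)) (w (h) (s)))) (q (w (g (s)) (w (h) (s))) (p (s)))))
3. (q (w (h) (p (p (q (s) (s))))) (w (g (w (f (s)) (w (h) (s)))) (q (w (g (s)) (w (h) (s))) (p (s)))))  →  (q (w (h) (p (p (s)))) (w (g (w (f (s)) (w (h) (s)))) (q (w (g (s)) (w (h) (s))) (p (s)))))
normal form: (q (w (h) (p (p (s)))) (w (g (w (f (s)) (w (h) (s)))) (q (w (g (s)) (w (h) (s))) (p (s)))))


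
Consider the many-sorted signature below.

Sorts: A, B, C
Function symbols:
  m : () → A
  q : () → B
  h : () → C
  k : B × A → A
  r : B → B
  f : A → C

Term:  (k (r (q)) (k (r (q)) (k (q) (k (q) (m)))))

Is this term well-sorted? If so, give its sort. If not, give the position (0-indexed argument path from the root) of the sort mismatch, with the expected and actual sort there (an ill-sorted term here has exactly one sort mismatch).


    (q) : B
  (r (q)) : B
      (q) : B
    (r (q)) : B
      (q) : B
        (q) : B
        (m) : A
      (k (q) (m)) : A
    (k (q) (k (q) (m))) : A
  (k (r (q)) (k (q) (k (q) (m)))) : A
(k (r (q)) (k (r (q)) (k (q) (k (q) (m))))) : A

well-sorted; sort = A


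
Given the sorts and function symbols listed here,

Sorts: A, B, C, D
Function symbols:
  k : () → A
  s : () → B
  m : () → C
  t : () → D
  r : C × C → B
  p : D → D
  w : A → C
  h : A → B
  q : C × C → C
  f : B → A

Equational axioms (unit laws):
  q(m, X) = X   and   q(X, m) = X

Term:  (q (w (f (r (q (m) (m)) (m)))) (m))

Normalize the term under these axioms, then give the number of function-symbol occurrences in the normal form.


1. (q (w (f (r (q (m) (m)) (m)))) (m))  →  (w (f (r (q (m) (m)) (m))))
2. (w (f (r (q (m) (m)) (m))))  →  (w (f (r (m) (m))))
normal form: (w (f (r (m) (m))))

size = 5


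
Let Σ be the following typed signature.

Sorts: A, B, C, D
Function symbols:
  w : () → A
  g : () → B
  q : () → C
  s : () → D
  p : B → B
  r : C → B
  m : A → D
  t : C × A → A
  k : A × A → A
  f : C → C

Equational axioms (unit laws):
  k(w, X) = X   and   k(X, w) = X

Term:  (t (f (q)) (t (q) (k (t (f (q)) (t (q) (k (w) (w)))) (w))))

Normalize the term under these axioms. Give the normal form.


1. (t (f (q)) (t (q) (k (t (f (q)) (t (q) (k (w) (w)))) (w))))  →  (t (f (q)) (t (q) (t (f (q)) (t (q) (k (w) (w))))))
2. (t (f (q)) (t (q) (t (f (q)) (t (q) (k (w) (w))))))  →  (t (f (q)) (t (q) (t (f (q)) (t (q) (w)))))

normal form = (t (f (q)) (t (q) (t (f (q)) (t (q) (w)))))


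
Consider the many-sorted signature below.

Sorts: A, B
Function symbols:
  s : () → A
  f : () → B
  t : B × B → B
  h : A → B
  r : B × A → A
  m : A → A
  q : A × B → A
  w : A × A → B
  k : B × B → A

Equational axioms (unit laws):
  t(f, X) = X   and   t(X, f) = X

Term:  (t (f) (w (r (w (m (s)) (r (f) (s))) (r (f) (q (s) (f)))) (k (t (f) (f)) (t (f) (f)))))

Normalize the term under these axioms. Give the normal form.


1. (t (f) (w (r (w (m (s)) (r (f) (s))) (r (f) (q (s) (f)))) (k (t (f) (f)) (t (f) (f)))))  →  (w (r (w (m (s)) (r (f) (s))) (r (f) (q (s) (f)))) (k (t (f) (f)) (t (f) (f))))
2. (w (r (w (m (s)) (r (f) (s))) (r (f) (q (s) (f)))) (k (t (f) (f)) (t (f) (f))))  →  (w (r (w (m (s)) (r (f) (s))) (r (f) (q (s) (f)))) (k (f) (t (f) (f))))
3. (w (r (w (m (s)) (r (f) (s))) (r (f) (q (s) (f)))) (k (f) (t (f) (f))))  →  (w (r (w (m (s)) (r (f) (s))) (r (f) (q (s) (f)))) (k (f) (f)))

normal form = (w (r (w (m (s)) (r (f) (s))) (r (f) (q (s) (f)))) (k (f) (f)))


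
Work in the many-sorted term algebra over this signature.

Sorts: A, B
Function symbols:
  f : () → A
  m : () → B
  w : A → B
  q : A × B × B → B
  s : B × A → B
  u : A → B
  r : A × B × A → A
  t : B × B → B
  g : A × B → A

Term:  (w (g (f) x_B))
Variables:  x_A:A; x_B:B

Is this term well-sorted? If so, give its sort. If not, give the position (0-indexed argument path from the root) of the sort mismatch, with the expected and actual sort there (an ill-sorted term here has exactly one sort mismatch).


well-sorted; sort = B

    (f) : A
    x_B : B
  (g (f) x_B) : A
(w (g (f) x_B)) : B


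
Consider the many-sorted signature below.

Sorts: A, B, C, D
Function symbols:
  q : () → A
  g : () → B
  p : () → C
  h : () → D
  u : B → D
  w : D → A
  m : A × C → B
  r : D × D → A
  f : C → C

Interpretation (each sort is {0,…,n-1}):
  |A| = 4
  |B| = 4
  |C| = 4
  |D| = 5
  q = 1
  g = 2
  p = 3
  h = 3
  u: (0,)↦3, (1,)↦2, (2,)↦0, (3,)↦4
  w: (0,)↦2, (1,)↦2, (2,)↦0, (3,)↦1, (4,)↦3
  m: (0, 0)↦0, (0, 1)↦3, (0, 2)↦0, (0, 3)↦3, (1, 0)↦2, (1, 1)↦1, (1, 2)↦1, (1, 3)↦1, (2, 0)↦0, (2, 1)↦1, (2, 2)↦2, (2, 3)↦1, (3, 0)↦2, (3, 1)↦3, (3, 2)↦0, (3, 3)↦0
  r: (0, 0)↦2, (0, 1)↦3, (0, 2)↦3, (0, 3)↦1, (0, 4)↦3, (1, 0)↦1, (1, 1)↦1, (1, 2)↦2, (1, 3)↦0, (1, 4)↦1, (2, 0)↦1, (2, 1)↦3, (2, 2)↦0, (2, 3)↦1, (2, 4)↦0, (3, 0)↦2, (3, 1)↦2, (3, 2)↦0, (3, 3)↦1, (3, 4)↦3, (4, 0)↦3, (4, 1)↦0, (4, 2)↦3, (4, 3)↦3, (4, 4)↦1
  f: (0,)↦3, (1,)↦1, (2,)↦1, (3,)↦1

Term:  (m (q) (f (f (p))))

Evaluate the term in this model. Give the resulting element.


  q = 1
  p = 3
  (f (p)) = f(3,) = 1
  (f (f (p))) = f(1,) = 1
  (m (q) (f (f (p)))) = m(1, 1) = 1

value = 1


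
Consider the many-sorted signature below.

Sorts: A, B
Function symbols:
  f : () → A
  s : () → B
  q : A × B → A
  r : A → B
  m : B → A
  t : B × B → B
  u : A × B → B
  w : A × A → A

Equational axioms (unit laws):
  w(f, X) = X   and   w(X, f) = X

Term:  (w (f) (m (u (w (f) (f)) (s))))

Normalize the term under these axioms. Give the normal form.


normal form = (m (u (f) (s)))

1. (w (f) (m (u (w (f) (f)) (s))))  →  (m (u (w (f) (f)) (s)))
2. (m (u (w (f) (f)) (s)))  →  (m (u (f) (s)))


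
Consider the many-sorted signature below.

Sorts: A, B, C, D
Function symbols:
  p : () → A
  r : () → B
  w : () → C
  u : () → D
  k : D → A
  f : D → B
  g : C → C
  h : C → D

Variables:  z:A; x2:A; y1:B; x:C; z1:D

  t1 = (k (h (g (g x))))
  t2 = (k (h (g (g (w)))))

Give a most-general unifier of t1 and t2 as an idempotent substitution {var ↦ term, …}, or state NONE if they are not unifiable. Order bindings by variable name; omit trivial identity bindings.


{x ↦ (w)}


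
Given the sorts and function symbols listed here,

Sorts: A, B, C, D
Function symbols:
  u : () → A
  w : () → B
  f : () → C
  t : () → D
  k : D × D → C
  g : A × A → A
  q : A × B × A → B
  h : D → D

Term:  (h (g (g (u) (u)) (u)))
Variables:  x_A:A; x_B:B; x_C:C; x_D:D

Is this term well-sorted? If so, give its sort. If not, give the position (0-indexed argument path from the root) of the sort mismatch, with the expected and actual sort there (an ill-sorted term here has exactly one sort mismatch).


ill-sorted at position [0]: expected D, got A

      (u) : A
      (u) : A
    (g (u) (u)) : A
    (u) : A
  (g (g (u) (u)) (u)) : A
(h (g (g (u) (u)) (u))) : ✗ arg 0 at [0] has sort A, expected D


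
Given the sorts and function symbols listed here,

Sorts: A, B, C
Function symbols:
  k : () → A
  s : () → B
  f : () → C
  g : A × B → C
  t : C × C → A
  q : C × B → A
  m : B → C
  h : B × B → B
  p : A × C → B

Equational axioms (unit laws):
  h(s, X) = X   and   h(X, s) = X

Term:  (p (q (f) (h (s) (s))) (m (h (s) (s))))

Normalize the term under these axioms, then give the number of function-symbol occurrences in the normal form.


size = 6

1. (p (q (f) (h (s) (s))) (m (h (s) (s))))  →  (p (q (f) (s)) (m (h (s) (s))))
2. (p (q (f) (s)) (m (h (s) (s))))  →  (p (q (f) (s)) (m (s)))
normal form: (p (q (f) (s)) (m (s)))


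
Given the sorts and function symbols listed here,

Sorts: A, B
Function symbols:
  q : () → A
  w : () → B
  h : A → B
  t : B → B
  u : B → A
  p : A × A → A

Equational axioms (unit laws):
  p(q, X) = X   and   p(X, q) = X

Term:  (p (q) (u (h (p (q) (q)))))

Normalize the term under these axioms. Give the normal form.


normal form = (u (h (q)))

1. (p (q) (u (h (p (q) (q)))))  →  (u (h (p (q) (q))))
2. (u (h (p (q) (q))))  →  (u (h (q)))


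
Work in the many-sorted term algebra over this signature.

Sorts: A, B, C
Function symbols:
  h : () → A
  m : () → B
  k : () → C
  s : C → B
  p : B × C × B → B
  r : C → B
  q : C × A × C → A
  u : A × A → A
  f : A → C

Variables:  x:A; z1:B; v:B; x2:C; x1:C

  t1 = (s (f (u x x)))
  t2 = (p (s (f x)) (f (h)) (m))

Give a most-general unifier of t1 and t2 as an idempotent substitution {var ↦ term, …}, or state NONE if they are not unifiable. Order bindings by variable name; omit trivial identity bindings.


head clash or occurs-check failure — not unifiable

NONE (not unifiable)


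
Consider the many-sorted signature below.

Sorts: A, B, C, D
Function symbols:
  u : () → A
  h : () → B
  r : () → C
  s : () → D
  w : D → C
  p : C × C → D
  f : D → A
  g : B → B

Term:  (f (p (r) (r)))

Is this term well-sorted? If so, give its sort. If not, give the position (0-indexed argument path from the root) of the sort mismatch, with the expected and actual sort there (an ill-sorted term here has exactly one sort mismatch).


well-sorted; sort = A

    (r) : C
    (r) : C
  (p (r) (r)) : D
(f (p (r) (r))) : A


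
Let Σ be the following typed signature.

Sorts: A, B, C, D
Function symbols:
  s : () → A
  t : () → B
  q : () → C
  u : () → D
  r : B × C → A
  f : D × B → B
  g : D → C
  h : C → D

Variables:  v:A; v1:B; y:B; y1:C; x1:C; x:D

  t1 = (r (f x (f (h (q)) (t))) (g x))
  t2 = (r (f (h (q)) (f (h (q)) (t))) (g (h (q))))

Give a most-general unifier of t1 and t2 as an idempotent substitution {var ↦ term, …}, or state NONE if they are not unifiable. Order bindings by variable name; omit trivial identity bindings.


{x ↦ (h (q))}


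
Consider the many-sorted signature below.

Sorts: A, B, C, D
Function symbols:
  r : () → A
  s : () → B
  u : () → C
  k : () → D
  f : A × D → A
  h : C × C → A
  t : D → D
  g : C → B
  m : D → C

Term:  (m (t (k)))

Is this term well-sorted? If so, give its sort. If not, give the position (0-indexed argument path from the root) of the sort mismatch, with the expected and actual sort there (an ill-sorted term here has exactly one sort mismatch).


well-sorted; sort = C

    (k) : D
  (t (k)) : D
(m (t (k))) : C


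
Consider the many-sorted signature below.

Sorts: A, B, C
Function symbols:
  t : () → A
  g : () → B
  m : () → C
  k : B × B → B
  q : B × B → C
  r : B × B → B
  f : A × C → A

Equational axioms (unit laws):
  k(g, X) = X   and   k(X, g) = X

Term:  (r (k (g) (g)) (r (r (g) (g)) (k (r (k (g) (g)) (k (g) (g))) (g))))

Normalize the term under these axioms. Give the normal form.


1. (r (k (g) (g)) (r (r (g) (g)) (k (r (k (g) (g)) (k (g) (g))) (g))))  →  (r (g) (r (r (g) (g)) (k (r (k (g) (g)) (k (g) (g))) (g))))
2. (r (g) (r (r (g) (g)) (k (r (k (g) (g)) (k (g) (g))) (g))))  →  (r (g) (r (r (g) (g)) (r (k (g) (g)) (k (g) (g)))))
3. (r (g) (r (r (g) (g)) (r (k (g) (g)) (k (g) (g)))))  →  (r (g) (r (r (g) (g)) (r (g) (k (g) (g)))))
4. (r (g) (r (r (g) (g)) (r (g) (k (g) (g)))))  →  (r (g) (r (r (g) (g)) (r (g) (g))))

normal form = (r (g) (r (r (g) (g)) (r (g) (g))))


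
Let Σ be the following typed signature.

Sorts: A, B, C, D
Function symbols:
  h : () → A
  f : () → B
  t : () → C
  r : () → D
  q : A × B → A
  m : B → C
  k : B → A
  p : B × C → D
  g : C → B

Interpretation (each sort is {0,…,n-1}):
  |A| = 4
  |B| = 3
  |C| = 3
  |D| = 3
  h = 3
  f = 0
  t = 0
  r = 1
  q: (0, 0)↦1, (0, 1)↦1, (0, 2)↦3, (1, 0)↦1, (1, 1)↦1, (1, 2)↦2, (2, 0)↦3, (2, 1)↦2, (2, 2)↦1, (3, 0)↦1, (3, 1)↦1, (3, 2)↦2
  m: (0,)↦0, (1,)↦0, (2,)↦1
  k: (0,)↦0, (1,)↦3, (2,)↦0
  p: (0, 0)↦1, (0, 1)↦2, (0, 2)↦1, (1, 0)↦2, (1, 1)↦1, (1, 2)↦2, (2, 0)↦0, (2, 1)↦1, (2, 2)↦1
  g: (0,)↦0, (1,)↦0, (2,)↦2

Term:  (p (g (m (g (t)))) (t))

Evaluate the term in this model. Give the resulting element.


value = 1

  t = 0
  (g (t)) = g(0,) = 0
  (m (g (t))) = m(0,) = 0
  (g (m (g (t)))) = g(0,) = 0
  t = 0
  (p (g (m (g (t)))) (t)) = p(0, 0) = 1


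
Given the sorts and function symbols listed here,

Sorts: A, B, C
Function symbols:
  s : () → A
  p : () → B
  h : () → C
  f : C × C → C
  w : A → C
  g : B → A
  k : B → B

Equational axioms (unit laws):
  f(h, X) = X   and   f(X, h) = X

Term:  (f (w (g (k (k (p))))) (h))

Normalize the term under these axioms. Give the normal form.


1. (f (w (g (k (k (p))))) (h))  →  (w (g (k (k (p)))))

normal form = (w (g (k (k (p)))))


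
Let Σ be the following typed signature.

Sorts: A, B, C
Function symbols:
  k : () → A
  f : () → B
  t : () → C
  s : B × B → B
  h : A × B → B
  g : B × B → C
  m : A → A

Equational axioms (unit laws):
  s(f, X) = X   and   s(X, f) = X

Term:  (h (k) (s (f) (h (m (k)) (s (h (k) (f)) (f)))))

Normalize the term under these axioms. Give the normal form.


1. (h (k) (s (f) (h (m (k)) (s (h (k) (f)) (f)))))  →  (h (k) (h (m (k)) (s (h (k) (f)) (f))))
2. (h (k) (h (m (k)) (s (h (k) (f)) (f))))  →  (h (k) (h (m (k)) (h (k) (f))))

normal form = (h (k) (h (m (k)) (h (k) (f))))


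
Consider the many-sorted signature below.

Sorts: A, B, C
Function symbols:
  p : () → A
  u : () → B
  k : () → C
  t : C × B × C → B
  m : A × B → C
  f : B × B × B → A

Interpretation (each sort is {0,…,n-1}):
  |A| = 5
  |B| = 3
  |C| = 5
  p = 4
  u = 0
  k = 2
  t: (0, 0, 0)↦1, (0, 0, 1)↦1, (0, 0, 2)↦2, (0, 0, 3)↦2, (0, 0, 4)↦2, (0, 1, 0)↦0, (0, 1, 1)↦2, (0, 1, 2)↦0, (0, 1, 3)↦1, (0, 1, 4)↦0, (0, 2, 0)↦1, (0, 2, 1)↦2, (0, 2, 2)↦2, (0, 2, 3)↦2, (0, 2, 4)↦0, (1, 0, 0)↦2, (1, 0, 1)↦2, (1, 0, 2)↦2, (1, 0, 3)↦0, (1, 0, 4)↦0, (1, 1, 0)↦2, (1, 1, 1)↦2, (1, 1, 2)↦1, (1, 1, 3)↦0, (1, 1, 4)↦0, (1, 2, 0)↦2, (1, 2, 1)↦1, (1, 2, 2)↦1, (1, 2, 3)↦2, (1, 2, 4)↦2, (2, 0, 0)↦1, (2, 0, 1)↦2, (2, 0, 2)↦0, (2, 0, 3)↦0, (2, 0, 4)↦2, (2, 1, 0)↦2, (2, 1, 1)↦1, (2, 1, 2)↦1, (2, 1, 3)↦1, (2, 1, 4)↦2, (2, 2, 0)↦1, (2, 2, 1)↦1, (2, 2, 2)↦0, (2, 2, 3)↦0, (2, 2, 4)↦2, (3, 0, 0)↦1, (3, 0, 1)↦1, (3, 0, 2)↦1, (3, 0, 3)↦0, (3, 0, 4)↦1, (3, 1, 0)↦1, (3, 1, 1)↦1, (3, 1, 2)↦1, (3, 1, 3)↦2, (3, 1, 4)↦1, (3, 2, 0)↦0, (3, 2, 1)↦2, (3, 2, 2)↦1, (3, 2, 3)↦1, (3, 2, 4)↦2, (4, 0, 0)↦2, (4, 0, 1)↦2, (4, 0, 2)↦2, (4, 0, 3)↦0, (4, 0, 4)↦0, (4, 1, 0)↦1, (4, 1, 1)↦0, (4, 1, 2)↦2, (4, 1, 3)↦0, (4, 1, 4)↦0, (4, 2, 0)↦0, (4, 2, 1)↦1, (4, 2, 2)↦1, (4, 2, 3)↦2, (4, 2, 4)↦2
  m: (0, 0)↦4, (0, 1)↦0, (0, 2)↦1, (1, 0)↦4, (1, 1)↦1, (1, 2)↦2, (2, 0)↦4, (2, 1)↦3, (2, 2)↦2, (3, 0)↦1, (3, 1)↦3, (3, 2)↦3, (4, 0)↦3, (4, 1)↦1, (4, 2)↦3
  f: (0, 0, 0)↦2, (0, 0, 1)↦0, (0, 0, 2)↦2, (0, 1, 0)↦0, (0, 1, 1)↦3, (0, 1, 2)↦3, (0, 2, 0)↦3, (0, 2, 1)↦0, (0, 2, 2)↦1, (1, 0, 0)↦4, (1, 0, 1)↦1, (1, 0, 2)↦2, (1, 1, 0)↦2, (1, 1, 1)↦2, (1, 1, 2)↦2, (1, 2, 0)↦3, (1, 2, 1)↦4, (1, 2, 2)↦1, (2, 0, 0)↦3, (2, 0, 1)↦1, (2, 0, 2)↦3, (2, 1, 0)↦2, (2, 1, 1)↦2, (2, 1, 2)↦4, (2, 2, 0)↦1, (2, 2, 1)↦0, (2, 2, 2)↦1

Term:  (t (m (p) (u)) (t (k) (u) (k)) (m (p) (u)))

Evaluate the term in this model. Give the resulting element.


value = 0

  p = 4
  u = 0
  (m (p) (u)) = m(4, 0) = 3
  k = 2
  u = 0
  k = 2
  (t (k) (u) (k)) = t(2, 0, 2) = 0
  p = 4
  u = 0
  (m (p) (u)) = m(4, 0) = 3
  (t (m (p) (u)) (t (k) (u) (k)) (m (p) (u))) = t(3, 0, 3) = 0


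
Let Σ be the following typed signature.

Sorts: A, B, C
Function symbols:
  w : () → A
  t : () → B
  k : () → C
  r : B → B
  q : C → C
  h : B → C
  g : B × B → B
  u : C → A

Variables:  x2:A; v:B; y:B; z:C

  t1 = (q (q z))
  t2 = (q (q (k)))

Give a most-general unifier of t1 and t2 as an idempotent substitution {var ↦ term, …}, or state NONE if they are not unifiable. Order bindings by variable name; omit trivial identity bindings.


{z ↦ (k)}


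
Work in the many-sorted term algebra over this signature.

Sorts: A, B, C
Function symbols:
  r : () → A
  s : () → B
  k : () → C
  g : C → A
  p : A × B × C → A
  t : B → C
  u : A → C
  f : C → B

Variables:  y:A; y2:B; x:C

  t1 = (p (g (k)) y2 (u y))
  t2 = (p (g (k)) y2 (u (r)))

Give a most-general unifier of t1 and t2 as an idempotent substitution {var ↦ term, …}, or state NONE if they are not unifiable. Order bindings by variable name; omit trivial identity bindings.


{y ↦ (r)}


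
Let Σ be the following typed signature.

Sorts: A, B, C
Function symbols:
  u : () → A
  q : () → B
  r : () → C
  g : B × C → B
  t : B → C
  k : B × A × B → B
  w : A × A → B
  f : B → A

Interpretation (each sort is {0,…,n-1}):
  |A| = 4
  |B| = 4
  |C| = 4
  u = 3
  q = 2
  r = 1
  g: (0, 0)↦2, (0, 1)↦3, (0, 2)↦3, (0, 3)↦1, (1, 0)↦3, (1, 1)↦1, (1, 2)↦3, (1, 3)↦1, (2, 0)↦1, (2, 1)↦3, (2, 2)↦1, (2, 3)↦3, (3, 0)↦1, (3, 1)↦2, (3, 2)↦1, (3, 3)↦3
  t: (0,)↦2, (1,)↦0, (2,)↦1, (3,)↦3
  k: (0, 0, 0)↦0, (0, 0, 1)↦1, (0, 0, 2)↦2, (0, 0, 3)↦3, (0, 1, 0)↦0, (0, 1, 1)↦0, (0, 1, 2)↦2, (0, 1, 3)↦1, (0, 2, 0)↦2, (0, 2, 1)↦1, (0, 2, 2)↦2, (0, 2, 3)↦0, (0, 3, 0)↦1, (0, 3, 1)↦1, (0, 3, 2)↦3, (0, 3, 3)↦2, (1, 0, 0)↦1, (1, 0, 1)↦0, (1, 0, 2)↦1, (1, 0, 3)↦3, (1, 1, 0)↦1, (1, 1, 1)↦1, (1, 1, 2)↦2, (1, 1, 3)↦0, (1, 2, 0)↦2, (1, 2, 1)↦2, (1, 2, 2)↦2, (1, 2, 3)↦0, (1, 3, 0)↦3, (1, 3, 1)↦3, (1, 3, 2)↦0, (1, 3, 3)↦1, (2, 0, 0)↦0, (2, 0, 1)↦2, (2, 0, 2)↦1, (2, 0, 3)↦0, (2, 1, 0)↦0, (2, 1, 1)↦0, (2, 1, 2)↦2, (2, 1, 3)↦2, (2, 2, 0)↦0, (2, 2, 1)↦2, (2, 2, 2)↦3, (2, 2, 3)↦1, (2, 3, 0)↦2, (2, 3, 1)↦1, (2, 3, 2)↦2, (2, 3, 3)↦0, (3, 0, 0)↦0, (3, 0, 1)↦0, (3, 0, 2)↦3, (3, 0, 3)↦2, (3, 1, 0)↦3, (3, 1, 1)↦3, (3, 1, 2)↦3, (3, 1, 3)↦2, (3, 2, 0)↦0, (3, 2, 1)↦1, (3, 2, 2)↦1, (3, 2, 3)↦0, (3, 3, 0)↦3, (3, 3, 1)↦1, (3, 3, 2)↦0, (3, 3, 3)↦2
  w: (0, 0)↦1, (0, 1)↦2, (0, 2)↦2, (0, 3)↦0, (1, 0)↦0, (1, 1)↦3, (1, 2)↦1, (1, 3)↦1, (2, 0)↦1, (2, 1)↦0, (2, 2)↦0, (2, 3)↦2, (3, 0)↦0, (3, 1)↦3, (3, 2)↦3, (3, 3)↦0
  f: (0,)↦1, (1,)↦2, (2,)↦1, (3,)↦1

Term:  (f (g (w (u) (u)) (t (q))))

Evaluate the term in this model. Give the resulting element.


value = 1

  u = 3
  u = 3
  (w (u) (u)) = w(3, 3) = 0
  q = 2
  (t (q)) = t(2,) = 1
  (g (w (u) (u)) (t (q))) = g(0, 1) = 3
  (f (g (w (u) (u)) (t (q)))) = f(3,) = 1


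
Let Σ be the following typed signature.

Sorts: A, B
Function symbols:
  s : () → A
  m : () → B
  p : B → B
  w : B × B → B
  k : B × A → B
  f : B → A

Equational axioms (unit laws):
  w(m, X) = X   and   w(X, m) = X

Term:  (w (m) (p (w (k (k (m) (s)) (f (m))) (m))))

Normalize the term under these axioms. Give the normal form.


1. (w (m) (p (w (k (k (m) (s)) (f (m))) (m))))  →  (p (w (k (k (m) (s)) (f (m))) (m)))
2. (p (w (k (k (m) (s)) (f (m))) (m)))  →  (p (k (k (m) (s)) (f (m))))

normal form = (p (k (k (m) (s)) (f (m))))


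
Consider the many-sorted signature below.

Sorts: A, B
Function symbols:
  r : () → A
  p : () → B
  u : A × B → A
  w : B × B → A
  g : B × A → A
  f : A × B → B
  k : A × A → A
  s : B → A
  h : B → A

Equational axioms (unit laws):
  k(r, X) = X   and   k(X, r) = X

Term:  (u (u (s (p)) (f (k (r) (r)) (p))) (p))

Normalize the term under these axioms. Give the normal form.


1. (u (u (s (p)) (f (k (r) (r)) (p))) (p))  →  (u (u (s (p)) (f (r) (p))) (p))

normal form = (u (u (s (p)) (f (r) (p))) (p))


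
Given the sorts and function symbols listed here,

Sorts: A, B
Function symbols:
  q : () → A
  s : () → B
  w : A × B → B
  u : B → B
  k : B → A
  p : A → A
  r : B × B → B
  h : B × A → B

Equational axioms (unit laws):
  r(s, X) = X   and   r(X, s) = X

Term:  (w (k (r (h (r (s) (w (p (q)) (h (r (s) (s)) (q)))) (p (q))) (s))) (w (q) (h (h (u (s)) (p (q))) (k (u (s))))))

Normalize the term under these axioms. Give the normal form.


normal form = (w (k (h (w (p (q)) (h (s) (q))) (p (q)))) (w (q) (h (h (u (s)) (p (q))) (k (u (s))))))

1. (w (k (r (h (r (s) (w (p (q)) (h (r (s) (s)) (q)))) (p (q))) (s))) (w (q) (h (h (u (s)) (p (q))) (k (u (s))))))  →  (w (k (h (r (s) (w (p (q)) (h (r (s) (s)) (q)))) (p (q)))) (w (q) (h (h (u (s)) (p (q))) (k (u (s))))))
2. (w (k (h (r (s) (w (p (q)) (h (r (s) (s)) (q)))) (p (q)))) (w (q) (h (h (u (s)) (p (q))) (k (u (s))))))  →  (w (k (h (w (p (q)) (h (r (s) (s)) (q))) (p (q)))) (w (q) (h (h (u (s)) (p (q))) (k (u (s))))))
3. (w (k (h (w (p (q)) (h (r (s) (s)) (q))) (p (q)))) (w (q) (h (h (u (s)) (p (q))) (k (u (s))))))  →  (w (k (h (w (p (q)) (h (s) (q))) (p (q)))) (w (q) (h (h (u (s)) (p (q))) (k (u (s))))))
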